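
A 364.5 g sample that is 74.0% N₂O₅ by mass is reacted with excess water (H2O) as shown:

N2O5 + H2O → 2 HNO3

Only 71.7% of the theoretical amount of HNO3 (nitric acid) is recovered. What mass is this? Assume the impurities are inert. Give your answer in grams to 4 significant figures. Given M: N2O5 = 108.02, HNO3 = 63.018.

225.7 g

Pure N2O5 available = 364.5 g × 0.740 = 269.73 g.
n(N2O5) = 269.73 g / 108.02 g/mol = 2.4970 mol.
From the equation the N2O5:HNO3 mole ratio is 1:2, so n(HNO3) = 2.4970 × 2/1 = 4.9941 mol.
Mass of HNO3 = 4.9941 mol × 63.018 g/mol = 314.72 g.
Actual mass collected = 314.72 g × 0.717 = 225.65 g.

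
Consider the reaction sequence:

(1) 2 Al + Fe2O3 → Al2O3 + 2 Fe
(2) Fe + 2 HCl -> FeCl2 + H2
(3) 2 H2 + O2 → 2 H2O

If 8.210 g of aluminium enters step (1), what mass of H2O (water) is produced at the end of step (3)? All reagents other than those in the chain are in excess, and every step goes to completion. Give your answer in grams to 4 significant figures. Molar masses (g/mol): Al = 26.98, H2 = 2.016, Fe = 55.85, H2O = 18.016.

5.482 g

n(Al) = 8.210 / 26.98 = 0.30430 mol.
Reaction (1): Al→Fe ratio 2:2 ⇒ n(Fe) = 0.30430 mol.
Reaction (2): Fe→H2 ratio 1:1 ⇒ n(H2) = 0.30430 mol.
Reaction (3): H2→H2O ratio 2:2 ⇒ n(H2O) = 0.30430 mol.
Mass of H2O = 0.30430 × 18.016 = 5.4823 g.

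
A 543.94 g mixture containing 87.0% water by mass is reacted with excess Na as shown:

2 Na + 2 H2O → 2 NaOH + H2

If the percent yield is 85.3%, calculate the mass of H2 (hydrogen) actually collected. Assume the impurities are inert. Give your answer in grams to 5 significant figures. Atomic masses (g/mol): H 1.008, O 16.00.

22.585 g

Pure H2O available = 543.94 g × 0.870 = 473.228 g.
M(H2O) = 2(1.008) + 16.00 = 18.016 g/mol.
M(H2) = 2(1.008) = 2.016 g/mol.
n(H2O) = 473.228 g / 18.016 g/mol = 26.2671 mol.
From the equation the H2O:H2 mole ratio is 2:1, so n(H2) = 26.2671 × 1/2 = 13.1335 mol.
Mass of H2 = 13.1335 mol × 2.016 g/mol = 26.4772 g.
Actual mass collected = 26.4772 g × 0.853 = 22.5851 g.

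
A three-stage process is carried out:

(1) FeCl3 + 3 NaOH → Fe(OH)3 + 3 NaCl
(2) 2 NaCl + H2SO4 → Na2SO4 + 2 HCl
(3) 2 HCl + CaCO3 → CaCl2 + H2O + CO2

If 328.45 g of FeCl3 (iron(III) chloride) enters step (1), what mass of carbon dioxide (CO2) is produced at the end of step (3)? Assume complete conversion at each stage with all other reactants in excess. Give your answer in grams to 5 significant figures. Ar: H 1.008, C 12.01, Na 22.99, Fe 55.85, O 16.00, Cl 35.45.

M(FeCl3) = 55.85 + 3(35.45) = 162.20 g/mol.
M(CO2) = 12.01 + 2(16.00) = 44.01 g/mol.
n(FeCl3) = 328.45 / 162.20 = 2.02497 mol.
Reaction (1): FeCl3→NaCl ratio 1:3 ⇒ n(NaCl) = 6.07491 mol.
Reaction (2): NaCl→HCl ratio 2:2 ⇒ n(HCl) = 6.07491 mol.
Reaction (3): HCl→CO2 ratio 2:1 ⇒ n(CO2) = 3.03745 mol.
Mass of CO2 = 3.03745 × 44.01 = 133.678 g.

133.68 g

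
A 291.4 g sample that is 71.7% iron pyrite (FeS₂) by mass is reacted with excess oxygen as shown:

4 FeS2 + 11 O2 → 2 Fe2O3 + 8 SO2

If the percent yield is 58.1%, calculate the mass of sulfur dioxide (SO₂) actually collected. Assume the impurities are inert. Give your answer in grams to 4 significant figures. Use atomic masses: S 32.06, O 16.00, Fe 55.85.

Pure FeS2 available = 291.4 g × 0.717 = 208.93 g.
M(FeS2) = 55.85 + 2(32.06) = 119.97 g/mol.
M(SO2) = 32.06 + 2(16.00) = 64.06 g/mol.
n(FeS2) = 208.93 g / 119.97 g/mol = 1.7416 mol.
From the equation the FeS2:SO2 mole ratio is 4:8, so n(SO2) = 1.7416 × 8/4 = 3.4831 mol.
Mass of SO2 = 3.4831 mol × 64.06 g/mol = 223.13 g.
Actual mass collected = 223.13 g × 0.581 = 129.64 g.

129.6 g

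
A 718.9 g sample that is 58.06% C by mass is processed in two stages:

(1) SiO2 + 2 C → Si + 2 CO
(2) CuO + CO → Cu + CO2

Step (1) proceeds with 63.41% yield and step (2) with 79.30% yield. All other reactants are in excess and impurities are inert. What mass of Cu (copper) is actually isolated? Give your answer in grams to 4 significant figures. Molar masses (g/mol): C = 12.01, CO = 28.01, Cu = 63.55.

Pure C = 718.9 × 0.5806 = 417.39 g.
n(C) = 417.39 / 12.01 = 34.754 mol.
Step 1 (C:CO = 2:2): theoretical n(CO) = 34.754 mol; at 63.41% yield, n(CO) = 22.037 mol.
Step 2 (CO:Cu = 1:1): theoretical n(Cu) = 22.037 mol, so theoretical mass = 22.037 × 63.55 = 1400.5 g.
At 79.30% yield, actual mass of Cu = 1400.5 × 0.7930 = 1110.6 g.

1111 g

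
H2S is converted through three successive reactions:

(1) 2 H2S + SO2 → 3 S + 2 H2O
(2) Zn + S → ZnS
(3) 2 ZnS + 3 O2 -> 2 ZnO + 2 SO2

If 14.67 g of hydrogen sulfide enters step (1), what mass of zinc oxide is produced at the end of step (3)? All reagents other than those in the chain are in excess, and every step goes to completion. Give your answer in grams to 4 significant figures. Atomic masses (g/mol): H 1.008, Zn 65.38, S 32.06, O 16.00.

52.55 g

M(H2S) = 2(1.008) + 32.06 = 34.076 g/mol.
M(ZnO) = 65.38 + 16.00 = 81.38 g/mol.
n(H2S) = 14.67 / 34.076 = 0.43051 mol.
Reaction (1): H2S→S ratio 2:3 ⇒ n(S) = 0.64576 mol.
Reaction (2): S→ZnS ratio 1:1 ⇒ n(ZnS) = 0.64576 mol.
Reaction (3): ZnS→ZnO ratio 2:2 ⇒ n(ZnO) = 0.64576 mol.
Mass of ZnO = 0.64576 × 81.38 = 52.552 g.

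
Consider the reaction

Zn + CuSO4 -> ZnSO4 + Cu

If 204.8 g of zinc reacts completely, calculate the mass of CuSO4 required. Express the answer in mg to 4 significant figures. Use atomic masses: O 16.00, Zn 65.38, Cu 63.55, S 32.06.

M(Zn) = 65.38 g/mol.
M(CuSO4) = 63.55 + 32.06 + 4(16.00) = 159.61 g/mol.
n(Zn) = 204.80 g / 65.38 g/mol = 3.1325 mol.
From the equation the Zn:CuSO4 mole ratio is 1:1, so n(CuSO4) = 3.1325 × 1/1 = 3.1325 mol.
Mass of CuSO4 = 3.1325 mol × 159.61 g/mol = 499.97 g.
Converting to mg: 499.97 g = 500000 mg.

500000 mg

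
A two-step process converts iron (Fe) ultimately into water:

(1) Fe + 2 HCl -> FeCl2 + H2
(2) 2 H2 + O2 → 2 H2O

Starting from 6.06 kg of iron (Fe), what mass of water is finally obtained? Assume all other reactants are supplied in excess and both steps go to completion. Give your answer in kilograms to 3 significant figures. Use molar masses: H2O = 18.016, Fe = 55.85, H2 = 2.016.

1.95 kg

6.06 kg = 6060 g.
n(Fe) = 6060 / 55.85 = 108.5 mol.
Step 1 gives a 1:1 ratio of Fe to H2, so n(H2) = 108.5 mol.
In step 2 the H2:H2O ratio is 2:2, so n(H2O) = 108.5 mol.
Mass of H2O = 108.5 × 18.016 = 1955 g = 1.95 kg.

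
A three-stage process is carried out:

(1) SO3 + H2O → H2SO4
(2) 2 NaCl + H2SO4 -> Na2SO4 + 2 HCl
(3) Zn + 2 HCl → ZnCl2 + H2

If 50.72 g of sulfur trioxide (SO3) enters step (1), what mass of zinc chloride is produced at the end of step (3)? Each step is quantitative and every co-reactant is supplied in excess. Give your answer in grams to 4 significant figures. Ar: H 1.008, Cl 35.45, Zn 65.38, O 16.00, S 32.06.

M(SO3) = 32.06 + 3(16.00) = 80.06 g/mol.
M(ZnCl2) = 65.38 + 2(35.45) = 136.28 g/mol.
n(SO3) = 50.72 / 80.06 = 0.63352 mol.
Reaction (1): SO3→H2SO4 ratio 1:1 ⇒ n(H2SO4) = 0.63352 mol.
Reaction (2): H2SO4→HCl ratio 1:2 ⇒ n(HCl) = 1.2670 mol.
Reaction (3): HCl→ZnCl2 ratio 2:1 ⇒ n(ZnCl2) = 0.63352 mol.
Mass of ZnCl2 = 0.63352 × 136.28 = 86.337 g.

86.34 g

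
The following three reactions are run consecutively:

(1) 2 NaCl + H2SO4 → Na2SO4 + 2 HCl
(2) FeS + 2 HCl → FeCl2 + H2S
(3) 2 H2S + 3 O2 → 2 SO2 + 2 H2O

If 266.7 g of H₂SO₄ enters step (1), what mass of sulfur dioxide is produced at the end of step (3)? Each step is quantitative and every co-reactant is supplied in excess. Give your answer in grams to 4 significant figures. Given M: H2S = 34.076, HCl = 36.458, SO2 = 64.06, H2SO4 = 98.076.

174.2 g

n(H2SO4) = 266.7 / 98.076 = 2.7193 mol.
Reaction (1): H2SO4→HCl ratio 1:2 ⇒ n(HCl) = 5.4386 mol.
Reaction (2): HCl→H2S ratio 2:1 ⇒ n(H2S) = 2.7193 mol.
Reaction (3): H2S→SO2 ratio 2:2 ⇒ n(SO2) = 2.7193 mol.
Mass of SO2 = 2.7193 × 64.06 = 174.20 g.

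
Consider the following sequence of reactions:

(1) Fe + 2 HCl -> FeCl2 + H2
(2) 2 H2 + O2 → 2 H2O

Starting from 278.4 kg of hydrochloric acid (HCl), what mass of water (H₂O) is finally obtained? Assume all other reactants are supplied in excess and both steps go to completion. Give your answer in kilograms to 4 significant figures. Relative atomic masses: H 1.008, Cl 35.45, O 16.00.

68.79 kg

M(HCl) = 1.008 + 35.45 = 36.458 g/mol.
M(H2O) = 2(1.008) + 16.00 = 18.016 g/mol.
278.4 kg = 278400 g.
n(HCl) = 278400 / 36.458 = 7636.2 mol.
Step 1 gives a 2:1 ratio of HCl to H2, so n(H2) = 3818.1 mol.
In step 2 the H2:H2O ratio is 2:2, so n(H2O) = 3818.1 mol.
Mass of H2O = 3818.1 × 18.016 = 68787 g = 68.79 kg.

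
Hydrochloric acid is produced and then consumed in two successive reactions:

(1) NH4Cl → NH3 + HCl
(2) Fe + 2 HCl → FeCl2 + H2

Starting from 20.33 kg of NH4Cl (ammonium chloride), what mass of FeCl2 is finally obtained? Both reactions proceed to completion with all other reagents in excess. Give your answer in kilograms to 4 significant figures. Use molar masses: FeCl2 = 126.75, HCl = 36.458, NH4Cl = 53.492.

20.33 kg = 20330 g.
n(NH4Cl) = 20330 / 53.492 = 380.06 mol.
Step 1 gives a 1:1 ratio of NH4Cl to HCl, so n(HCl) = 380.06 mol.
In step 2 the HCl:FeCl2 ratio is 2:1, so n(FeCl2) = 190.03 mol.
Mass of FeCl2 = 190.03 × 126.75 = 24086 g = 24.09 kg.

24.09 kg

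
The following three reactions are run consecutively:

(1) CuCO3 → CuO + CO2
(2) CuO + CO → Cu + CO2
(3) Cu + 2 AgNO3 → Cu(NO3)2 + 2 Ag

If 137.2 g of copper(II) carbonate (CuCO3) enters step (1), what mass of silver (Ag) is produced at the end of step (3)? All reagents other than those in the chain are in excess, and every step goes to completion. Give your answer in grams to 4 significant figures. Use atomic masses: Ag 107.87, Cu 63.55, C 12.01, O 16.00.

M(CuCO3) = 63.55 + 12.01 + 3(16.00) = 123.56 g/mol.
M(Ag) = 107.87 g/mol.
n(CuCO3) = 137.2 / 123.56 = 1.1104 mol.
Reaction (1): CuCO3→CuO ratio 1:1 ⇒ n(CuO) = 1.1104 mol.
Reaction (2): CuO→Cu ratio 1:1 ⇒ n(Cu) = 1.1104 mol.
Reaction (3): Cu→Ag ratio 1:2 ⇒ n(Ag) = 2.2208 mol.
Mass of Ag = 2.2208 × 107.87 = 239.56 g.

239.6 g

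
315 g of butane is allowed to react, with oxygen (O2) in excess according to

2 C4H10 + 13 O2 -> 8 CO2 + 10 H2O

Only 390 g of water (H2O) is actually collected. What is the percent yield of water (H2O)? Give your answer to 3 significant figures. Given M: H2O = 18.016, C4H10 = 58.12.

79.9 %

n(C4H10) = 315.0 g / 58.12 g/mol = 5.420 mol.
From the equation the C4H10:H2O mole ratio is 2:10, so n(H2O) = 5.420 × 10/2 = 27.10 mol.
Mass of H2O = 27.10 mol × 18.016 g/mol = 488.2 g.
This is the theoretical yield. Percent yield = 390 g / 488.2 g × 100% = 79.88%.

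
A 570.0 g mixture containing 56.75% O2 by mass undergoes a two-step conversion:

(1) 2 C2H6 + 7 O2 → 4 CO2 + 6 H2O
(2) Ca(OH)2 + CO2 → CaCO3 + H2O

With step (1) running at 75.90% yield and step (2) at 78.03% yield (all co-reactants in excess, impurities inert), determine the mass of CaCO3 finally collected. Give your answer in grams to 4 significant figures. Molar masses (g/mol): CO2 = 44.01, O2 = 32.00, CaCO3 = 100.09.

Pure O2 = 570.0 × 0.5675 = 323.48 g.
n(O2) = 323.48 / 32.00 = 10.109 mol.
Step 1 (O2:CO2 = 7:4): theoretical n(CO2) = 5.7763 mol; at 75.90% yield, n(CO2) = 4.3842 mol.
Step 2 (CO2:CaCO3 = 1:1): theoretical n(CaCO3) = 4.3842 mol, so theoretical mass = 4.3842 × 100.09 = 438.82 g.
At 78.03% yield, actual mass of CaCO3 = 438.82 × 0.7803 = 342.41 g.

342.4 g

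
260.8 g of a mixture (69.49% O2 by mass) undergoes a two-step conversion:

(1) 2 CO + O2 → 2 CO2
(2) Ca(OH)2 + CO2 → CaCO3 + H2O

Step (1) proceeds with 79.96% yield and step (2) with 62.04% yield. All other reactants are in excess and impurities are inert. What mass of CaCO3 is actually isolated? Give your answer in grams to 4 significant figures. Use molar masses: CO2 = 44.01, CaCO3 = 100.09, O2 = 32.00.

562.4 g

Pure O2 = 260.8 × 0.6949 = 181.23 g.
n(O2) = 181.23 / 32.00 = 5.6634 mol.
Step 1 (O2:CO2 = 1:2): theoretical n(CO2) = 11.327 mol; at 79.96% yield, n(CO2) = 9.0570 mol.
Step 2 (CO2:CaCO3 = 1:1): theoretical n(CaCO3) = 9.0570 mol, so theoretical mass = 9.0570 × 100.09 = 906.51 g.
At 62.04% yield, actual mass of CaCO3 = 906.51 × 0.6204 = 562.40 g.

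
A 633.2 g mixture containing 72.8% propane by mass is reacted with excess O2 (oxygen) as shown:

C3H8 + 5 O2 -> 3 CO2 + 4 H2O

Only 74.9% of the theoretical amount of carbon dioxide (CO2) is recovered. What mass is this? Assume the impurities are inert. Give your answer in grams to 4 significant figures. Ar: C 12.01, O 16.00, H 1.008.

1034 g

Pure C3H8 available = 633.2 g × 0.728 = 460.97 g.
M(C3H8) = 3(12.01) + 8(1.008) = 44.094 g/mol.
M(CO2) = 12.01 + 2(16.00) = 44.01 g/mol.
n(C3H8) = 460.97 g / 44.094 g/mol = 10.454 mol.
From the equation the C3H8:CO2 mole ratio is 1:3, so n(CO2) = 10.454 × 3/1 = 31.363 mol.
Mass of CO2 = 31.363 mol × 44.01 g/mol = 1380.3 g.
Actual mass collected = 1380.3 g × 0.749 = 1033.8 g.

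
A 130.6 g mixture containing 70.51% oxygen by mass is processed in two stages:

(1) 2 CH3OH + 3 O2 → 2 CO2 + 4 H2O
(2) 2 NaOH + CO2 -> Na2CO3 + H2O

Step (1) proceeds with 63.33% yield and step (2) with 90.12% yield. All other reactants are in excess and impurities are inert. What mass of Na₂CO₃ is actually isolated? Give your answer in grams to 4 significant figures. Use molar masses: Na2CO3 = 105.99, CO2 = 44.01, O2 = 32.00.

116.1 g

Pure O2 = 130.6 × 0.7051 = 92.086 g.
n(O2) = 92.086 / 32.00 = 2.8777 mol.
Step 1 (O2:CO2 = 3:2): theoretical n(CO2) = 1.9185 mol; at 63.33% yield, n(CO2) = 1.2150 mol.
Step 2 (CO2:Na2CO3 = 1:1): theoretical n(Na2CO3) = 1.2150 mol, so theoretical mass = 1.2150 × 105.99 = 128.77 g.
At 90.12% yield, actual mass of Na2CO3 = 128.77 × 0.9012 = 116.05 g.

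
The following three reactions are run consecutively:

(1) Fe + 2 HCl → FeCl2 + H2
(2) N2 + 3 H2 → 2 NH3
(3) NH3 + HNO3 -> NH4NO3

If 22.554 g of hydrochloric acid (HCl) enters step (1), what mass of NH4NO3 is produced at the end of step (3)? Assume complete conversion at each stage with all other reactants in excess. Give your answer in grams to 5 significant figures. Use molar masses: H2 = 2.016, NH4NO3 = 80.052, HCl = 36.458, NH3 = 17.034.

16.508 g

n(HCl) = 22.554 / 36.458 = 0.618630 mol.
Reaction (1): HCl→H2 ratio 2:1 ⇒ n(H2) = 0.309315 mol.
Reaction (2): H2→NH3 ratio 3:2 ⇒ n(NH3) = 0.206210 mol.
Reaction (3): NH3→NH4NO3 ratio 1:1 ⇒ n(NH4NO3) = 0.206210 mol.
Mass of NH4NO3 = 0.206210 × 80.052 = 16.5075 g.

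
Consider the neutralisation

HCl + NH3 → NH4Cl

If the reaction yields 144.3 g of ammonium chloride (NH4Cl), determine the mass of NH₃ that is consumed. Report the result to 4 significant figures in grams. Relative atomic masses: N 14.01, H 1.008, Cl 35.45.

M(NH4Cl) = 14.01 + 4(1.008) + 35.45 = 53.492 g/mol.
M(NH3) = 14.01 + 3(1.008) = 17.034 g/mol.
n(NH4Cl) = 144.30 g / 53.492 g/mol = 2.6976 mol.
From the equation the NH4Cl:NH3 mole ratio is 1:1, so n(NH3) = 2.6976 × 1/1 = 2.6976 mol.
Mass of NH3 = 2.6976 mol × 17.034 g/mol = 45.951 g.

45.95 g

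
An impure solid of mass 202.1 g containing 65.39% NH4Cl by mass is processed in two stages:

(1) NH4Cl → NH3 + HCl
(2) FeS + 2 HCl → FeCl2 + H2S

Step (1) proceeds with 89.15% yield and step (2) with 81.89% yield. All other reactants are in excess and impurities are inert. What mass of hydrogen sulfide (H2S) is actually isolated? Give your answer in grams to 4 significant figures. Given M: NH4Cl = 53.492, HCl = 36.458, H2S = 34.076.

30.73 g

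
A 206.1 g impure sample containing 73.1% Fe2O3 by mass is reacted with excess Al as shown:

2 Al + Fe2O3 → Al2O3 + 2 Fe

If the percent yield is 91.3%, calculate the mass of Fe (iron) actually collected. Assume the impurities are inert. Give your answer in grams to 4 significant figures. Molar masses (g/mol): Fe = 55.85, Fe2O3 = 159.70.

96.21 g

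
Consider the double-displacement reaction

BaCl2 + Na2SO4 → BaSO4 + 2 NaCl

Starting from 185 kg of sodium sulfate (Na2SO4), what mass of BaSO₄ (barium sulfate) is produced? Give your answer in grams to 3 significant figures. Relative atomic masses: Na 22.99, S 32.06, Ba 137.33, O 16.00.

304000 g

M(Na2SO4) = 2(22.99) + 32.06 + 4(16.00) = 142.04 g/mol.
M(BaSO4) = 137.33 + 32.06 + 4(16.00) = 233.39 g/mol.
Convert: 185 kg = 185000 g.
n(Na2SO4) = 185000 g / 142.04 g/mol = 1302 mol.
From the equation the Na2SO4:BaSO4 mole ratio is 1:1, so n(BaSO4) = 1302 × 1/1 = 1302 mol.
Mass of BaSO4 = 1302 mol × 233.39 g/mol = 304000 g.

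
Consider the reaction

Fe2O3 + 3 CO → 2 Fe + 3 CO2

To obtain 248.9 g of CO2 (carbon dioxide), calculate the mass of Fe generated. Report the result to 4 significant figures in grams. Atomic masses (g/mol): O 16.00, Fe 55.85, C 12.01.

M(CO2) = 12.01 + 2(16.00) = 44.01 g/mol.
M(Fe) = 55.85 g/mol.
n(CO2) = 248.90 g / 44.01 g/mol = 5.6555 mol.
From the equation the CO2:Fe mole ratio is 3:2, so n(Fe) = 5.6555 × 2/3 = 3.7704 mol.
Mass of Fe = 3.7704 mol × 55.85 g/mol = 210.57 g.

210.6 g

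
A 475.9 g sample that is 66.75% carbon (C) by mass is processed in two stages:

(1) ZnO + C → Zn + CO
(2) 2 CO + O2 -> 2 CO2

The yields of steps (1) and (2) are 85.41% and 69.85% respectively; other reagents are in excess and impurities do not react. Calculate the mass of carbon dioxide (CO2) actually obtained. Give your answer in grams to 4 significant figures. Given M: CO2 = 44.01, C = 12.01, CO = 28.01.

694.5 g

Pure C = 475.9 × 0.6675 = 317.66 g.
n(C) = 317.66 / 12.01 = 26.450 mol.
Step 1 (C:CO = 1:1): theoretical n(CO) = 26.450 mol; at 85.41% yield, n(CO) = 22.591 mol.
Step 2 (CO:CO2 = 2:2): theoretical n(CO2) = 22.591 mol, so theoretical mass = 22.591 × 44.01 = 994.22 g.
At 69.85% yield, actual mass of CO2 = 994.22 × 0.6985 = 694.47 g.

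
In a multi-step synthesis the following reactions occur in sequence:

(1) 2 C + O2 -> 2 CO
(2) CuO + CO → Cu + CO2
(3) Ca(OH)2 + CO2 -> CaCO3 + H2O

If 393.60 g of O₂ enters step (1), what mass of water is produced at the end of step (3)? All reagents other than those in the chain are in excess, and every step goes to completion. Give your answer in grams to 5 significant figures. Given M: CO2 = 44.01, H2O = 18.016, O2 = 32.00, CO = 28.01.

443.19 g

n(O2) = 393.60 / 32.00 = 12.3000 mol.
Reaction (1): O2→CO ratio 1:2 ⇒ n(CO) = 24.6000 mol.
Reaction (2): CO→CO2 ratio 1:1 ⇒ n(CO2) = 24.6000 mol.
Reaction (3): CO2→H2O ratio 1:1 ⇒ n(H2O) = 24.6000 mol.
Mass of H2O = 24.6000 × 18.016 = 443.194 g.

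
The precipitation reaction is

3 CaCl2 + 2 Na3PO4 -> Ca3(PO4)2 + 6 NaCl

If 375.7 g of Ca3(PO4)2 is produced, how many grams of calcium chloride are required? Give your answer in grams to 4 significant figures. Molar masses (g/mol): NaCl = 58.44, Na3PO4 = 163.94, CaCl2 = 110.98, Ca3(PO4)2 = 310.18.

n(Ca3(PO4)2) = 375.70 g / 310.18 g/mol = 1.2112 mol.
From the equation the Ca3(PO4)2:CaCl2 mole ratio is 1:3, so n(CaCl2) = 1.2112 × 3/1 = 3.6337 mol.
Mass of CaCl2 = 3.6337 mol × 110.98 g/mol = 403.27 g.

403.3 g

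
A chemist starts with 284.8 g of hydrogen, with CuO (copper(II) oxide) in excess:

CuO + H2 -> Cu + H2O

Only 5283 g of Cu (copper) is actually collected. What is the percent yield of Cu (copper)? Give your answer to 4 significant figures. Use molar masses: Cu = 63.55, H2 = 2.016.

58.85 %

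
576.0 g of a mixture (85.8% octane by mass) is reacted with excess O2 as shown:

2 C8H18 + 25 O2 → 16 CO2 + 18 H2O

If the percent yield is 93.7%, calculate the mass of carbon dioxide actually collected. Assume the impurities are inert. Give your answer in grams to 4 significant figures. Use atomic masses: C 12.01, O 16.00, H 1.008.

1427 g

Pure C8H18 available = 576.0 g × 0.858 = 494.21 g.
M(C8H18) = 8(12.01) + 18(1.008) = 114.224 g/mol.
M(CO2) = 12.01 + 2(16.00) = 44.01 g/mol.
n(C8H18) = 494.21 g / 114.224 g/mol = 4.3267 mol.
From the equation the C8H18:CO2 mole ratio is 2:16, so n(CO2) = 4.3267 × 16/2 = 34.613 mol.
Mass of CO2 = 34.613 mol × 44.01 g/mol = 1523.3 g.
Actual mass collected = 1523.3 g × 0.937 = 1427.4 g.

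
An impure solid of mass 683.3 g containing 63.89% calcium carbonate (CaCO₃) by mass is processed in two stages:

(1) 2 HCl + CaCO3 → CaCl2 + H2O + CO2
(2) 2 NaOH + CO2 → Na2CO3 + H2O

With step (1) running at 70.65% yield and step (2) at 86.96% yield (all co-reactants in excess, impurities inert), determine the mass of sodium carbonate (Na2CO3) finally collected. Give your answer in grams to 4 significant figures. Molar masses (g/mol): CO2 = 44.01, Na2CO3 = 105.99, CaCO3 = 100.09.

Pure CaCO3 = 683.3 × 0.6389 = 436.56 g.
n(CaCO3) = 436.56 / 100.09 = 4.3617 mol.
Step 1 (CaCO3:CO2 = 1:1): theoretical n(CO2) = 4.3617 mol; at 70.65% yield, n(CO2) = 3.0815 mol.
Step 2 (CO2:Na2CO3 = 1:1): theoretical n(Na2CO3) = 3.0815 mol, so theoretical mass = 3.0815 × 105.99 = 326.61 g.
At 86.96% yield, actual mass of Na2CO3 = 326.61 × 0.8696 = 284.02 g.

284.0 g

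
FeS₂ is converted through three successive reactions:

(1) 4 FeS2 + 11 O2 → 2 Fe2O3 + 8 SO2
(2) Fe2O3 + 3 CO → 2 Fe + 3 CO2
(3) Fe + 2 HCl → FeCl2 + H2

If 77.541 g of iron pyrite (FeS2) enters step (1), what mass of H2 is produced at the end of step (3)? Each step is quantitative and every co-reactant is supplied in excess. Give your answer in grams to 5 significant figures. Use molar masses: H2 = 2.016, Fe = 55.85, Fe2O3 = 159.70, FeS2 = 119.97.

1.3030 g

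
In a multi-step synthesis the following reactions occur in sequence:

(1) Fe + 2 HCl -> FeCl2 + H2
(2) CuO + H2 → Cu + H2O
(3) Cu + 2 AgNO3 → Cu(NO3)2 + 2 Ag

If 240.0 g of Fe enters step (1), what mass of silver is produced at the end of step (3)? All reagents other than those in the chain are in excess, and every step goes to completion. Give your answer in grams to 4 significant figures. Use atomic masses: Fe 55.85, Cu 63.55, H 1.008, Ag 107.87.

M(Fe) = 55.85 g/mol.
M(Ag) = 107.87 g/mol.
n(Fe) = 240.0 / 55.85 = 4.2972 mol.
Reaction (1): Fe→H2 ratio 1:1 ⇒ n(H2) = 4.2972 mol.
Reaction (2): H2→Cu ratio 1:1 ⇒ n(Cu) = 4.2972 mol.
Reaction (3): Cu→Ag ratio 1:2 ⇒ n(Ag) = 8.5944 mol.
Mass of Ag = 8.5944 × 107.87 = 927.08 g.

927.1 g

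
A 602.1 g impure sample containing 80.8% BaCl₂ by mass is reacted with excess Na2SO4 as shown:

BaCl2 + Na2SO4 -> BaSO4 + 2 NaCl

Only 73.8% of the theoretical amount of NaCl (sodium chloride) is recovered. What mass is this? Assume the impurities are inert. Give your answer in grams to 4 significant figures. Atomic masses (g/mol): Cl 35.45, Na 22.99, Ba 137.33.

201.5 g

Pure BaCl2 available = 602.1 g × 0.808 = 486.50 g.
M(BaCl2) = 137.33 + 2(35.45) = 208.23 g/mol.
M(NaCl) = 22.99 + 35.45 = 58.44 g/mol.
n(BaCl2) = 486.50 g / 208.23 g/mol = 2.3363 mol.
From the equation the BaCl2:NaCl mole ratio is 1:2, so n(NaCl) = 2.3363 × 2/1 = 4.6727 mol.
Mass of NaCl = 4.6727 mol × 58.44 g/mol = 273.07 g.
Actual mass collected = 273.07 g × 0.738 = 201.53 g.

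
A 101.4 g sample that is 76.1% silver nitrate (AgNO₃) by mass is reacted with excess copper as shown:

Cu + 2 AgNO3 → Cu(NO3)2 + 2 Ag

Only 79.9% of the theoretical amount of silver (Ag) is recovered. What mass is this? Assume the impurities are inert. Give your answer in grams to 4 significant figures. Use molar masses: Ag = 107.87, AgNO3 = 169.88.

39.15 g

Pure AgNO3 available = 101.4 g × 0.761 = 77.165 g.
n(AgNO3) = 77.165 g / 169.88 g/mol = 0.45423 mol.
From the equation the AgNO3:Ag mole ratio is 2:2, so n(Ag) = 0.45423 × 2/2 = 0.45423 mol.
Mass of Ag = 0.45423 mol × 107.87 g/mol = 48.998 g.
Actual mass collected = 48.998 g × 0.799 = 39.150 g.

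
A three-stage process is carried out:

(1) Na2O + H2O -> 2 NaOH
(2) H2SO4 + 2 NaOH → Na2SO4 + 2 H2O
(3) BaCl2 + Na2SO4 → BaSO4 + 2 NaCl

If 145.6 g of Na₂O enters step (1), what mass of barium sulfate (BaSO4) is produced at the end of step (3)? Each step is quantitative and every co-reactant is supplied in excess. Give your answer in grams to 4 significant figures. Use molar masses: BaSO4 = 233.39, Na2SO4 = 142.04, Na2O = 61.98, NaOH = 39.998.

548.3 g

n(Na2O) = 145.6 / 61.98 = 2.3491 mol.
Reaction (1): Na2O→NaOH ratio 1:2 ⇒ n(NaOH) = 4.6983 mol.
Reaction (2): NaOH→Na2SO4 ratio 2:1 ⇒ n(Na2SO4) = 2.3491 mol.
Reaction (3): Na2SO4→BaSO4 ratio 1:1 ⇒ n(BaSO4) = 2.3491 mol.
Mass of BaSO4 = 2.3491 × 233.39 = 548.27 g.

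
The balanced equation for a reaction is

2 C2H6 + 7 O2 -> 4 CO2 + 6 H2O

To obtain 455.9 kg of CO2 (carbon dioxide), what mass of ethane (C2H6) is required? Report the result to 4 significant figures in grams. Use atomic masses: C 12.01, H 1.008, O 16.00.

M(CO2) = 12.01 + 2(16.00) = 44.01 g/mol.
M(C2H6) = 2(12.01) + 6(1.008) = 30.068 g/mol.
Convert: 455.9 kg = 455900 g.
n(CO2) = 455900 g / 44.01 g/mol = 10359 mol.
From the equation the CO2:C2H6 mole ratio is 4:2, so n(C2H6) = 10359 × 2/4 = 5179.5 mol.
Mass of C2H6 = 5179.5 mol × 30.068 g/mol = 155740 g.

155700 g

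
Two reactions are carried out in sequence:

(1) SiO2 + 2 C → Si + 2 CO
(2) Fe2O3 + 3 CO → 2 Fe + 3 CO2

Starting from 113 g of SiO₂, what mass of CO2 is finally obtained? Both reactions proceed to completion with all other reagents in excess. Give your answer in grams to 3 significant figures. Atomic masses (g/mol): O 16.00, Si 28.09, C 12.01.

M(SiO2) = 28.09 + 2(16.00) = 60.09 g/mol.
M(CO2) = 12.01 + 2(16.00) = 44.01 g/mol.
n(SiO2) = 113.0 / 60.09 = 1.881 mol.
Step 1 gives a 1:2 ratio of SiO2 to CO, so n(CO) = 3.761 mol.
In step 2 the CO:CO2 ratio is 3:3, so n(CO2) = 3.761 mol.
Mass of CO2 = 3.761 × 44.01 = 165.5 g.

166 g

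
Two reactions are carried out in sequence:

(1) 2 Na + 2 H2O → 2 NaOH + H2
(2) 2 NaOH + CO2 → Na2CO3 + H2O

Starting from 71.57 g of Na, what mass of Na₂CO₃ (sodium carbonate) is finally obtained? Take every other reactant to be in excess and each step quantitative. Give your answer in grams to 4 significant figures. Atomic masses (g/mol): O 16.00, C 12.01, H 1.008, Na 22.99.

M(Na) = 22.99 g/mol.
M(Na2CO3) = 2(22.99) + 12.01 + 3(16.00) = 105.99 g/mol.
n(Na) = 71.570 / 22.99 = 3.1131 mol.
Step 1 gives a 2:2 ratio of Na to NaOH, so n(NaOH) = 3.1131 mol.
In step 2 the NaOH:Na2CO3 ratio is 2:1, so n(Na2CO3) = 1.5565 mol.
Mass of Na2CO3 = 1.5565 × 105.99 = 164.98 g.

165.0 g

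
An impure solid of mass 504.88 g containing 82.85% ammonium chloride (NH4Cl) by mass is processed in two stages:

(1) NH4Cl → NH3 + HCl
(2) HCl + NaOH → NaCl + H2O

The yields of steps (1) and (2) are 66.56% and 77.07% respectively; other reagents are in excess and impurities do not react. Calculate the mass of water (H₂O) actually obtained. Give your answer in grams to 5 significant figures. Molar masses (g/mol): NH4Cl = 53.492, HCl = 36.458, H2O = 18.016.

Pure NH4Cl = 504.88 × 0.8285 = 418.293 g.
n(NH4Cl) = 418.293 / 53.492 = 7.81973 mol.
Step 1 (NH4Cl:HCl = 1:1): theoretical n(HCl) = 7.81973 mol; at 66.56% yield, n(HCl) = 5.20481 mol.
Step 2 (HCl:H2O = 1:1): theoretical n(H2O) = 5.20481 mol, so theoretical mass = 5.20481 × 18.016 = 93.7699 g.
At 77.07% yield, actual mass of H2O = 93.7699 × 0.7707 = 72.2685 g.

72.268 g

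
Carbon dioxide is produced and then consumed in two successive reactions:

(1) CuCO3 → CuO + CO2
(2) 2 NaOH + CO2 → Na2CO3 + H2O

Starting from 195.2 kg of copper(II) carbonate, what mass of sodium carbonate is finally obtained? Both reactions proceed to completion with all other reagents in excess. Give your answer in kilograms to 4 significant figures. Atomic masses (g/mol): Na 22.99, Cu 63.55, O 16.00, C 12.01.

167.4 kg

M(CuCO3) = 63.55 + 12.01 + 3(16.00) = 123.56 g/mol.
M(Na2CO3) = 2(22.99) + 12.01 + 3(16.00) = 105.99 g/mol.
195.2 kg = 195200 g.
n(CuCO3) = 195200 / 123.56 = 1579.8 mol.
Step 1 gives a 1:1 ratio of CuCO3 to CO2, so n(CO2) = 1579.8 mol.
In step 2 the CO2:Na2CO3 ratio is 1:1, so n(Na2CO3) = 1579.8 mol.
Mass of Na2CO3 = 1579.8 × 105.99 = 167440 g = 167.4 kg.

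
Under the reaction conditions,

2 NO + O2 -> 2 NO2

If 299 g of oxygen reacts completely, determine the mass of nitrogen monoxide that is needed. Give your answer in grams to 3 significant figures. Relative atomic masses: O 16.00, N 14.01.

561 g

M(O2) = 2(16.00) = 32.00 g/mol.
M(NO) = 14.01 + 16.00 = 30.01 g/mol.
n(O2) = 299.0 g / 32.00 g/mol = 9.344 mol.
From the equation the O2:NO mole ratio is 1:2, so n(NO) = 9.344 × 2/1 = 18.69 mol.
Mass of NO = 18.69 mol × 30.01 g/mol = 560.8 g.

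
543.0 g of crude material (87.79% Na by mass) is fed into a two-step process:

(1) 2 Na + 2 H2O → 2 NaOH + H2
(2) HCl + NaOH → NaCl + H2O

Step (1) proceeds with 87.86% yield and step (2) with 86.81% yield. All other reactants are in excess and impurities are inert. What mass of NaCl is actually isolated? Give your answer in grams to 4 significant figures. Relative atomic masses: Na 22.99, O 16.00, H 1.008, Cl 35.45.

924.2 g

Pure Na = 543.0 × 0.8779 = 476.70 g.
M(Na) = 22.99 g/mol.
M(NaCl) = 22.99 + 35.45 = 58.44 g/mol.
n(Na) = 476.70 / 22.99 = 20.735 mol.
Step 1 (Na:NaOH = 2:2): theoretical n(NaOH) = 20.735 mol; at 87.86% yield, n(NaOH) = 18.218 mol.
Step 2 (NaOH:NaCl = 1:1): theoretical n(NaCl) = 18.218 mol, so theoretical mass = 18.218 × 58.44 = 1064.7 g.
At 86.81% yield, actual mass of NaCl = 1064.7 × 0.8681 = 924.22 g.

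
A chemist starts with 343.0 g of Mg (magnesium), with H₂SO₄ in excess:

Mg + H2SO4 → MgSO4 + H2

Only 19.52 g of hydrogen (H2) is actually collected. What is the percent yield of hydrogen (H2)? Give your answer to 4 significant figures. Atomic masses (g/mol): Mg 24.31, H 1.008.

M(Mg) = 24.31 g/mol.
M(H2) = 2(1.008) = 2.016 g/mol.
n(Mg) = 343.00 g / 24.31 g/mol = 14.109 mol.
From the equation the Mg:H2 mole ratio is 1:1, so n(H2) = 14.109 × 1/1 = 14.109 mol.
Mass of H2 = 14.109 mol × 2.016 g/mol = 28.445 g.
This is the theoretical yield. Percent yield = 19.52 g / 28.445 g × 100% = 68.625%.

68.62 %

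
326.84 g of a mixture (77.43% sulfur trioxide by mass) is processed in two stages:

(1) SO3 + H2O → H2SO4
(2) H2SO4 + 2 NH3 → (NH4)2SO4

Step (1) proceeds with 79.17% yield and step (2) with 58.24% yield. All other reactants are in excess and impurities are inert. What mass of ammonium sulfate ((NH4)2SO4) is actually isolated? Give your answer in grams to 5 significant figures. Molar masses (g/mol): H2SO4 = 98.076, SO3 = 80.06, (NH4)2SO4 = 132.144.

Pure SO3 = 326.84 × 0.7743 = 253.072 g.
n(SO3) = 253.072 / 80.06 = 3.16103 mol.
Step 1 (SO3:H2SO4 = 1:1): theoretical n(H2SO4) = 3.16103 mol; at 79.17% yield, n(H2SO4) = 2.50259 mol.
Step 2 (H2SO4:(NH4)2SO4 = 1:1): theoretical n((NH4)2SO4) = 2.50259 mol, so theoretical mass = 2.50259 × 132.144 = 330.702 g.
At 58.24% yield, actual mass of (NH4)2SO4 = 330.702 × 0.5824 = 192.601 g.

192.60 g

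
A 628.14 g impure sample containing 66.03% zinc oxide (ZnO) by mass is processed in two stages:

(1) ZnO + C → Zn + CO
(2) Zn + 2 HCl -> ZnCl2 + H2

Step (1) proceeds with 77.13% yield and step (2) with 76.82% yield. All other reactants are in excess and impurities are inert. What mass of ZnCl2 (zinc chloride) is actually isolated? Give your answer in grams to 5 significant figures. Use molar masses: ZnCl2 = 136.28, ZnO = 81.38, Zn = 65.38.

411.54 g

Pure ZnO = 628.14 × 0.6603 = 414.761 g.
n(ZnO) = 414.761 / 81.38 = 5.09659 mol.
Step 1 (ZnO:Zn = 1:1): theoretical n(Zn) = 5.09659 mol; at 77.13% yield, n(Zn) = 3.93100 mol.
Step 2 (Zn:ZnCl2 = 1:1): theoretical n(ZnCl2) = 3.93100 mol, so theoretical mass = 3.93100 × 136.28 = 535.717 g.
At 76.82% yield, actual mass of ZnCl2 = 535.717 × 0.7682 = 411.538 g.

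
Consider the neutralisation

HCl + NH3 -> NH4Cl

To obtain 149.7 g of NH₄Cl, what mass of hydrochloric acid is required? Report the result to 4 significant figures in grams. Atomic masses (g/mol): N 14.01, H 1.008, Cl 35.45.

M(NH4Cl) = 14.01 + 4(1.008) + 35.45 = 53.492 g/mol.
M(HCl) = 1.008 + 35.45 = 36.458 g/mol.
n(NH4Cl) = 149.70 g / 53.492 g/mol = 2.7985 mol.
From the equation the NH4Cl:HCl mole ratio is 1:1, so n(HCl) = 2.7985 × 1/1 = 2.7985 mol.
Mass of HCl = 2.7985 mol × 36.458 g/mol = 102.03 g.

102.0 g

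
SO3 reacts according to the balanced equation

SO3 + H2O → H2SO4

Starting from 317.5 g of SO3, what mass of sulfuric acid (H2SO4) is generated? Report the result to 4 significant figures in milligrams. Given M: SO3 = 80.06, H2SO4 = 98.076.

388900 mg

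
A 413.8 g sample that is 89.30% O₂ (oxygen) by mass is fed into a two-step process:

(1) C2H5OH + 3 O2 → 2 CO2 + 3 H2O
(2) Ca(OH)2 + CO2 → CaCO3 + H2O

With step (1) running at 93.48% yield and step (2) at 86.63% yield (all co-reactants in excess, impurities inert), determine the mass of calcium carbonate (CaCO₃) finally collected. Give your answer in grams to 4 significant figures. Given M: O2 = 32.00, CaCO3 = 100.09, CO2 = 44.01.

624.0 g

Pure O2 = 413.8 × 0.8930 = 369.52 g.
n(O2) = 369.52 / 32.00 = 11.548 mol.
Step 1 (O2:CO2 = 3:2): theoretical n(CO2) = 7.6984 mol; at 93.48% yield, n(CO2) = 7.1965 mol.
Step 2 (CO2:CaCO3 = 1:1): theoretical n(CaCO3) = 7.1965 mol, so theoretical mass = 7.1965 × 100.09 = 720.29 g.
At 86.63% yield, actual mass of CaCO3 = 720.29 × 0.8663 = 623.99 g.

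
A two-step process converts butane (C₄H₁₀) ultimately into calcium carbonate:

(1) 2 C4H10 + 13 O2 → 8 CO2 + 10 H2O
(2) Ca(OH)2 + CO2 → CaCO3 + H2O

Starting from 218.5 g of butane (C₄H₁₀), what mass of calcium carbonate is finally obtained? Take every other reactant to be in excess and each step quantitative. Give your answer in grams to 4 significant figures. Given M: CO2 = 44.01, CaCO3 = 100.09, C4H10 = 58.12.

n(C4H10) = 218.50 / 58.12 = 3.7595 mol.
Step 1 gives a 2:8 ratio of C4H10 to CO2, so n(CO2) = 15.038 mol.
In step 2 the CO2:CaCO3 ratio is 1:1, so n(CaCO3) = 15.038 mol.
Mass of CaCO3 = 15.038 × 100.09 = 1505.1 g.

1505 g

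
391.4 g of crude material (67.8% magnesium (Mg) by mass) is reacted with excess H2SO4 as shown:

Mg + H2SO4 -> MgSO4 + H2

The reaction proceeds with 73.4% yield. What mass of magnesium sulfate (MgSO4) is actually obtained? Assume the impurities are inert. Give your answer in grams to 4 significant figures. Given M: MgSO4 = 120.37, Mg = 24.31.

964.5 g

Pure Mg available = 391.4 g × 0.678 = 265.37 g.
n(Mg) = 265.37 g / 24.31 g/mol = 10.916 mol.
From the equation the Mg:MgSO4 mole ratio is 1:1, so n(MgSO4) = 10.916 × 1/1 = 10.916 mol.
Mass of MgSO4 = 10.916 mol × 120.37 g/mol = 1314.0 g.
Actual mass collected = 1314.0 g × 0.734 = 964.45 g.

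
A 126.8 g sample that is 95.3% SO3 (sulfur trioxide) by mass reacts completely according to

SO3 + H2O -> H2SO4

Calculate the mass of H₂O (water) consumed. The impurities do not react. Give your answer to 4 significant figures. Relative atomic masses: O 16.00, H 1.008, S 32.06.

27.19 g

Mass of pure SO3 = 126.8 g × 0.953 = 120.84 g.
M(SO3) = 32.06 + 3(16.00) = 80.06 g/mol.
M(H2O) = 2(1.008) + 16.00 = 18.016 g/mol.
n(SO3) = 120.84 g / 80.06 g/mol = 1.5094 mol.
From the equation the SO3:H2O mole ratio is 1:1, so n(H2O) = 1.5094 × 1/1 = 1.5094 mol.
Mass of H2O = 1.5094 mol × 18.016 g/mol = 27.193 g.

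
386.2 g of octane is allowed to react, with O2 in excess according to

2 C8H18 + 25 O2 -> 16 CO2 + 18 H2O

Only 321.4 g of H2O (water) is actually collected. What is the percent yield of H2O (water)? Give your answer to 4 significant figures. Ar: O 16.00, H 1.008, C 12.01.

M(C8H18) = 8(12.01) + 18(1.008) = 114.224 g/mol.
M(H2O) = 2(1.008) + 16.00 = 18.016 g/mol.
n(C8H18) = 386.20 g / 114.224 g/mol = 3.3811 mol.
From the equation the C8H18:H2O mole ratio is 2:18, so n(H2O) = 3.3811 × 18/2 = 30.430 mol.
Mass of H2O = 30.430 mol × 18.016 g/mol = 548.22 g.
This is the theoretical yield. Percent yield = 321.4 g / 548.22 g × 100% = 58.626%.

58.63 %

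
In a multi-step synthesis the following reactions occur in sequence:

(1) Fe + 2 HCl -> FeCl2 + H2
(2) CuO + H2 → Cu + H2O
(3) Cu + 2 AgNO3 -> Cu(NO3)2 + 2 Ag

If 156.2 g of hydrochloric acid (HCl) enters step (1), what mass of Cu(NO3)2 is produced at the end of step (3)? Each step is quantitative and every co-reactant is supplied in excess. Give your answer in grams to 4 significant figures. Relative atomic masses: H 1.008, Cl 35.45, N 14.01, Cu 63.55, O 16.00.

M(HCl) = 1.008 + 35.45 = 36.458 g/mol.
M(Cu(NO3)2) = 63.55 + 2(14.01) + 6(16.00) = 187.57 g/mol.
n(HCl) = 156.2 / 36.458 = 4.2844 mol.
Reaction (1): HCl→H2 ratio 2:1 ⇒ n(H2) = 2.1422 mol.
Reaction (2): H2→Cu ratio 1:1 ⇒ n(Cu) = 2.1422 mol.
Reaction (3): Cu→Cu(NO3)2 ratio 1:1 ⇒ n(Cu(NO3)2) = 2.1422 mol.
Mass of Cu(NO3)2 = 2.1422 × 187.57 = 401.81 g.

401.8 g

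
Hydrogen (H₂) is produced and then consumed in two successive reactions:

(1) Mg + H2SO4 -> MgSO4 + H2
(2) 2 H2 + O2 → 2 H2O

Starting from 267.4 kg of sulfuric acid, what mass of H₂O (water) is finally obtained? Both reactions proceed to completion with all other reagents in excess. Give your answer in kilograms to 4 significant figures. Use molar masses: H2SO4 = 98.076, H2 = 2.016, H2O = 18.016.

49.12 kg

267.4 kg = 267400 g.
n(H2SO4) = 267400 / 98.076 = 2726.5 mol.
Step 1 gives a 1:1 ratio of H2SO4 to H2, so n(H2) = 2726.5 mol.
In step 2 the H2:H2O ratio is 2:2, so n(H2O) = 2726.5 mol.
Mass of H2O = 2726.5 × 18.016 = 49120 g = 49.12 kg.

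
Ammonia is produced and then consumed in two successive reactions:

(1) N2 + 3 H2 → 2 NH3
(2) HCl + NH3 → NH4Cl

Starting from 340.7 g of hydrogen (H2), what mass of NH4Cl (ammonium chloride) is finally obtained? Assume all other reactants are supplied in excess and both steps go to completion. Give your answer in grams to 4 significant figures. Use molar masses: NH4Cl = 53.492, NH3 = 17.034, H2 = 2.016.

n(H2) = 340.70 / 2.016 = 169.00 mol.
Step 1 gives a 3:2 ratio of H2 to NH3, so n(NH3) = 112.67 mol.
In step 2 the NH3:NH4Cl ratio is 1:1, so n(NH4Cl) = 112.67 mol.
Mass of NH4Cl = 112.67 × 53.492 = 6026.7 g.

6027 g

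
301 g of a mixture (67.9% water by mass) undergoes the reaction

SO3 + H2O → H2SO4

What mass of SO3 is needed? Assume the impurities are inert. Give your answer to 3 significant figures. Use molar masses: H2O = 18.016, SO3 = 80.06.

908 g

Mass of pure H2O = 301 g × 0.679 = 204.4 g.
n(H2O) = 204.4 g / 18.016 g/mol = 11.34 mol.
From the equation the H2O:SO3 mole ratio is 1:1, so n(SO3) = 11.34 × 1/1 = 11.34 mol.
Mass of SO3 = 11.34 mol × 80.06 g/mol = 908.2 g.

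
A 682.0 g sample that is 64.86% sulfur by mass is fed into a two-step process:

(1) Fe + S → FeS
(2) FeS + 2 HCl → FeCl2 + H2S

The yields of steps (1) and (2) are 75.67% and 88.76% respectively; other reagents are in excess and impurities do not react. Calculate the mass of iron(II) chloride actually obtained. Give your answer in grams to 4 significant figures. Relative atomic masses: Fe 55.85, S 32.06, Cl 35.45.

Pure S = 682.0 × 0.6486 = 442.35 g.
M(S) = 32.06 g/mol.
M(FeCl2) = 55.85 + 2(35.45) = 126.75 g/mol.
n(S) = 442.35 / 32.06 = 13.797 mol.
Step 1 (S:FeS = 1:1): theoretical n(FeS) = 13.797 mol; at 75.67% yield, n(FeS) = 10.441 mol.
Step 2 (FeS:FeCl2 = 1:1): theoretical n(FeCl2) = 10.441 mol, so theoretical mass = 10.441 × 126.75 = 1323.3 g.
At 88.76% yield, actual mass of FeCl2 = 1323.3 × 0.8876 = 1174.6 g.

1175 g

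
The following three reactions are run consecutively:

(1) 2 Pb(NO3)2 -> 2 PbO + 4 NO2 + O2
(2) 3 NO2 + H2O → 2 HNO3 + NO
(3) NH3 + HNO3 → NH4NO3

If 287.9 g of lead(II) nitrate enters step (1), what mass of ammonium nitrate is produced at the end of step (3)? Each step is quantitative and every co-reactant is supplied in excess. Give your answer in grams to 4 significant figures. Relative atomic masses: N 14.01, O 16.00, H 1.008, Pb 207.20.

92.78 g

M(Pb(NO3)2) = 207.20 + 2(14.01) + 6(16.00) = 331.22 g/mol.
M(NH4NO3) = 2(14.01) + 4(1.008) + 3(16.00) = 80.052 g/mol.
n(Pb(NO3)2) = 287.9 / 331.22 = 0.86921 mol.
Reaction (1): Pb(NO3)2→NO2 ratio 2:4 ⇒ n(NO2) = 1.7384 mol.
Reaction (2): NO2→HNO3 ratio 3:2 ⇒ n(HNO3) = 1.1589 mol.
Reaction (3): HNO3→NH4NO3 ratio 1:1 ⇒ n(NH4NO3) = 1.1589 mol.
Mass of NH4NO3 = 1.1589 × 80.052 = 92.776 g.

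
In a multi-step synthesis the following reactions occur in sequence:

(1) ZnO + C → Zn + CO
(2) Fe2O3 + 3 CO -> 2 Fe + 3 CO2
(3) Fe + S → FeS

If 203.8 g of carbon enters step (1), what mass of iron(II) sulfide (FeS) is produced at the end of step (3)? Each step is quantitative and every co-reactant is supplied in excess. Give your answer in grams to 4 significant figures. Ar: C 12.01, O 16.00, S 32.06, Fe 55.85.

994.5 g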